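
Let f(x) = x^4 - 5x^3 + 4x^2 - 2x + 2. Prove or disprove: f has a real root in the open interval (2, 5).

f(2) = -10 and f(5) = 92, which have opposite signs.
Since f is a polynomial it is continuous on [2, 5].
By the Intermediate Value Theorem f must vanish at some point of (2, 5).

Yes, f has a root in the interval.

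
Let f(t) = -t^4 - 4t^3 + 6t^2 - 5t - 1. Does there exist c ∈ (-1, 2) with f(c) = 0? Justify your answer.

f(-1) = 13 and f(2) = -35, which have opposite signs.
Since f is a polynomial it is continuous on [-1, 2].
So by the Intermediate Value Theorem there is a c strictly between -1 and 2 with f(c) = 0.

Such a root exists.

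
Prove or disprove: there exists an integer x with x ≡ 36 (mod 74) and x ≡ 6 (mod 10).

Here gcd(74, 10) = 2, and both 36 and 6 leave remainder 0 mod 2, so the system is consistent.
The smallest candidate x = 36 works directly: 36 ≡ 6 (mod 10).
Check: 36 mod 74 = 36, 36 mod 10 = 6. ✓

x = 36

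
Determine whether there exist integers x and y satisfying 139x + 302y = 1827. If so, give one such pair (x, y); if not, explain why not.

139 and 302 are coprime, so 139x + 302y ranges over all of ℤ.
Run the Euclidean algorithm on 302 and 139: 302 = 2·139 + 24, 139 = 5·24 + 19, 24 = 1·19 + 5, 19 = 3·5 + 4, 5 = 1·4 + 1, 4 = 4·1 + 0.
Working back up the chain: 1 = 5 − 1·4 = 5 − (19 − 3·5) = −19 + 4·5 = −19 + 4·(24 − 1·19) = 4·24 − 5·19 = 4·24 − 5·(139 − 5·24) = −5·139 + 29·24 = −5·139 + 29·(302 − 2·139) = 29·302 − 63·139. So 139·(-63) + 302·29 = 1.
Multiplying through by 1827: x = (-63)·1827 = -115101, y = 29·1827 = 52983 is a solution.
Adding 382·302 to x and subtracting 382·139 from y gives the tidier solution (263, -115).
Check: 139·263 + 302·(-115) = 36557 − 34730 = 1827. ✓

x = 263, y = -115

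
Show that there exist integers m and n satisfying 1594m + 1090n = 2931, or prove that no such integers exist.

There are no such integers.

gcd(1594, 1090) = 2, so every integer of the form 1594m + 1090n is a multiple of 2.
But 2931 is not a multiple of 2 (it leaves remainder 1).
Hence no integers m, n satisfy the equation.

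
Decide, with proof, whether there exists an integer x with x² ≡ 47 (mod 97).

x = 85

Take x = 85. Then 85² = 7225 = 74·97 + 47, so 85² ≡ 47 (mod 97).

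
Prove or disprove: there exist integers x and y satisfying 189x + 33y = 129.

x = 4, y = -19

gcd(189, 33) = 3, and 3 divides 129, so integer solutions exist.
Dividing through by 3 reduces the equation to 63x + 11y = 43.
Euclidean algorithm: 63 = 5·11 + 8, 11 = 1·8 + 3, 8 = 2·3 + 2, 3 = 1·2 + 1, 2 = 2·1 + 0.
Back-substituting, 1 = 3 − 1·2 = 3 − (8 − 2·3) = −8 + 3·3 = −8 + 3·(11 − 1·8) = 3·11 − 4·8 = 3·11 − 4·(63 − 5·11) = −4·63 + 23·11; that is, 63·(-4) + 11·23 = 1.
Multiplying through by 43: x = (-4)·43 = -172, y = 23·43 = 989 is a solution.
Shifting by a multiple of (11, −63) keeps it a solution: x = -172 + 16·11 = 4, y = 989 − 16·63 = -19.
Check: 189·4 + 33·(-19) = 756 − 627 = 129. ✓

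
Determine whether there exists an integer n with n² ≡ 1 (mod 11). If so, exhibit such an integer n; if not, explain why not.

n = 10

Take n = 10. Then 10² = 100 = 9·11 + 1, so 10² ≡ 1 (mod 11).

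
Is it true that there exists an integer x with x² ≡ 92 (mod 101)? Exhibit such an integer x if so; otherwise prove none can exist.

x = 71 works: 71² = 5041, and 5041 − 92 = 4949 = 49·101.

x = 71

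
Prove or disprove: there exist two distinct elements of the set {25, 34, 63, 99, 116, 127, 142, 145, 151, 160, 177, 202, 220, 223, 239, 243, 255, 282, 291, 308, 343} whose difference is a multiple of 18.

Both 25 and 151 leave remainder 7 on division by 18; their difference 126 = 7·18 is a multiple of 18.

The pair (25, 151) works.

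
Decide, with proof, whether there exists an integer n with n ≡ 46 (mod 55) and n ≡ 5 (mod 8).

gcd(55, 8) = 1, so the Chinese Remainder Theorem guarantees exactly one residue class mod 440 satisfying both.
Write n = 46 + 55t and require 46 + 55t ≡ 5 (mod 8), i.e. 55t ≡ 7 (mod 8).
55 ≡ 7 (mod 8), so this reads 7t ≡ 7 (mod 8). Note 7·7 = 49 ≡ 1 (mod 8) (as 49 − 1 = 6·8), so 7⁻¹ ≡ 7.
Therefore t ≡ 7·7 = 49 ≡ 1 (mod 8).
Taking t = 1 gives n = 46 + 55·1 = 101.
Indeed 101 ≡ 46 (mod 55) and 101 ≡ 5 (mod 8).

n = 101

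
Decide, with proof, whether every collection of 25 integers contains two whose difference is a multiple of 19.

True.

There are exactly 19 possible remainders on division by 19.
Placing 25 integers into 19 classes, some class receives at least two — say a and b.
Then a ≡ b (mod 19), i.e. 19 ∣ (a − b).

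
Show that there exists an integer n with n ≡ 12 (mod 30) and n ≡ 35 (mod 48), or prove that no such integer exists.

No such integer exists.

Reduce both congruences modulo 6, which divides 30 and 48: they say n ≡ 12 (mod 6) and n ≡ 35 (mod 6).
These are incompatible: 12 − 35 = -23 is not divisible by 6.
So no integer satisfies both congruences.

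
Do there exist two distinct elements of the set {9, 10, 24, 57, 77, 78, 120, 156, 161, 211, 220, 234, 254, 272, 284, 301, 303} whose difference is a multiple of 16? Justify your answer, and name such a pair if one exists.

Yes: 9 and 57.

Both 9 and 57 leave remainder 9 on division by 16; their difference 48 = 3·16 is a multiple of 16.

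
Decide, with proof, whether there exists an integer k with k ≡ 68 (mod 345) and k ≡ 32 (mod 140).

Reduce both congruences modulo 5, which divides 345 and 140: they say k ≡ 68 (mod 5) and k ≡ 32 (mod 5).
However 68 ≡ 3 and 32 ≡ 2 (mod 5), and 3 ≠ 2.
So no integer satisfies both congruences.

No such integer exists.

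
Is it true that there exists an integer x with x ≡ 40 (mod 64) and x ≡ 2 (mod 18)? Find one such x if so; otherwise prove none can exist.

gcd(64, 18) = 2. A simultaneous solution exists iff 40 ≡ 2 (mod 2); here 40 mod 2 = 0 = 2 mod 2, so it does.
List candidates x ≡ 40 (mod 64): 40, 104, 168, 232, 296, 360, 424, 488. Modulo 18 these are 4, 14, 6, 16, 8, 0, 10, 2; 488 gives 2 as required.
Verify: 488 = 7·64 + 40 and 488 = 27·18 + 2. ✓

x = 488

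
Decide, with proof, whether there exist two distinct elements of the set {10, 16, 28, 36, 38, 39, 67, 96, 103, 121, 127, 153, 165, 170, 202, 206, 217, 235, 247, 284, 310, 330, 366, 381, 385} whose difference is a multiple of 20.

The pair (10, 170) works.

Both 10 and 170 leave remainder 10 on division by 20; their difference 160 = 8·20 is a multiple of 20.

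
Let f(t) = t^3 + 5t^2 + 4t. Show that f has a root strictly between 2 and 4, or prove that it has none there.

f has no root in that interval.

The endpoint values f(2) = 36 and f(4) = 160 are both positive. Claim: f(t) > 0 for every t in (2, 4).
Shift to the endpoint 2: with t = 2 + u (0 < u < 2), one computes f(2 + u) = u^3 + 11u^2 + 36u + 36.
The nonzero coefficients here are all positive, so for u > 0 every term is positive (or zero), and the constant term 36 is strictly positive.
Therefore f(t) > 0 throughout (2, 4), and f has no zero there.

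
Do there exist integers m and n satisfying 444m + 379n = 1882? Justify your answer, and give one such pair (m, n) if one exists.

m = 303, n = -350

444 and 379 are coprime, so 444m + 379n ranges over all of ℤ.
Run the Euclidean algorithm on 444 and 379: 444 = 1·379 + 65, 379 = 5·65 + 54, 65 = 1·54 + 11, 54 = 4·11 + 10, 11 = 1·10 + 1, 10 = 10·1 + 0.
Back-substituting, 1 = 11 − 1·10 = 11 − (54 − 4·11) = −54 + 5·11 = −54 + 5·(65 − 1·54) = 5·65 − 6·54 = 5·65 − 6·(379 − 5·65) = −6·379 + 35·65 = −6·379 + 35·(444 − 1·379) = 35·444 − 41·379; that is, 444·35 + 379·(-41) = 1.
Multiplying through by 1882: m = 35·1882 = 65870, n = (-41)·1882 = -77162 is a solution.
The general solution is m = 65870 + 379k, n = -77162 − 444k; taking k = -173 gives the smaller pair m = 303, n = -350.
Indeed 444·303 + 379·(-350) = 134532 − 132650 = 1882.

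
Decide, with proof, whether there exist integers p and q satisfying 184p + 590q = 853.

gcd(184, 590) = 2, so every integer of the form 184p + 590q is a multiple of 2.
But 853 is not a multiple of 2 (it leaves remainder 1).
So the equation is unsolvable over ℤ.

No, no such integers exist.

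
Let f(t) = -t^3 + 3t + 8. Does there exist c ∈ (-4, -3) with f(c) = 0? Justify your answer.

f(-4) = 60 and f(-3) = 26, both positive, so a sign-change argument is unavailable; we show f keeps this sign on the whole interval.
Substitute t = -3 − u, where 0 < u < 1 on the interval. Expanding, f(-3 − u) = u^3 + 9u^2 + 24u + 26.
The nonzero coefficients here are all positive, so for u > 0 every term is positive (or zero), and the constant term 26 is strictly positive.
So f is strictly positive on (-4, -3); no root exists in the interval.

f has no root in that interval.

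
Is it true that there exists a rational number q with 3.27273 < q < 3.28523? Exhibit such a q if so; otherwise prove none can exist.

Scale by 18: the interval becomes (58.90914, 59.13414), which contains the integer 59.
Hence 59/18 is a rational number with 3.27273 < 59/18 < 3.28523.

q = 59/18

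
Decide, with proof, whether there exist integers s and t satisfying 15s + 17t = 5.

s = 6, t = -5

15 and 17 are coprime, so 15s + 17t ranges over all of ℤ.
Run the Euclidean algorithm on 17 and 15: 17 = 1·15 + 2, 15 = 7·2 + 1, 2 = 2·1 + 0.
Working back up the chain: 1 = 15 − 7·2 = 15 − 7·(17 − 1·15) = −7·17 + 8·15. So 15·8 + 17·(-7) = 1.
Times 5: 15·40 + 17·(-35) = 5, so (40, -35) solves it.
Shifting by a multiple of (17, −15) keeps it a solution: s = 40 − 2·17 = 6, t = -35 + 2·15 = -5.
Indeed 15·6 + 17·(-5) = 90 − 85 = 5.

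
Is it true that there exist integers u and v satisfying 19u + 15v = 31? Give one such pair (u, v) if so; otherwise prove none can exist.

u = 4, v = -3

Since gcd(19, 15) = 1, every integer is an integer combination of 19 and 15.
Euclidean algorithm: 19 = 1·15 + 4, 15 = 3·4 + 3, 4 = 1·3 + 1, 3 = 3·1 + 0.
Working back up the chain: 1 = 4 − 1·3 = 4 − (15 − 3·4) = −15 + 4·4 = −15 + 4·(19 − 1·15) = 4·19 − 5·15. So 19·4 + 15·(-5) = 1.
Times 31: 19·124 + 15·(-155) = 31, so (124, -155) solves it.
Subtracting 8·15 from u and adding 8·19 to v gives the tidier solution (4, -3).
Indeed 19·4 + 15·(-3) = 76 − 45 = 31.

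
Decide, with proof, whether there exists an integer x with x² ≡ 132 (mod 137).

No such integer exists.

Apply Euler's criterion with the prime 137: 132 is a quadratic residue iff 132^68 ≡ 1 (mod 137), and a non-residue iff it is ≡ −1.
Repeated squaring mod 137: 132^2 = 17424 ≡ 25; 132^4 ≡ 25² = 625 ≡ 77; 132^8 ≡ 77² = 5929 ≡ 38; 132^16 ≡ 38² = 1444 ≡ 74; 132^32 ≡ 74² = 5476 ≡ 133; 132^64 ≡ 133² = 17689 ≡ 16.
Since 68 = 64 + 4, 132^68 ≡ 16 · 77; multiplying out mod 137: 16·77 = 1232 ≡ 136. Thus 132^68 ≡ 136 ≡ −1 (mod 137).
By Euler's criterion 132 is a quadratic non-residue mod 137: no x satisfies x² ≡ 132 (mod 137).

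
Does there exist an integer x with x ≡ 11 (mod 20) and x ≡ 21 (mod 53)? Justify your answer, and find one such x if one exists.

x = 551

Since 20 and 53 share no common factor, CRT says the pair of congruences has a solution (unique mod 1060).
Any solution of the first congruence is x = 11 + 20t; substituting into the second, 20t ≡ 21 − 11 ≡ 10 (mod 53).
Since 20·8 = 160 = 3·53 + 1, the inverse of 20 mod 53 is 8.
Therefore t ≡ 8·10 = 80 ≡ 27 (mod 53).
Taking t = 27 gives x = 11 + 20·27 = 551.
Verify: 551 = 27·20 + 11 and 551 = 10·53 + 21. ✓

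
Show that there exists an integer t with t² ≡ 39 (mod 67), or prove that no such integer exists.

t = 21

t = 21 works: 21² = 441, and 441 − 39 = 402 = 6·67.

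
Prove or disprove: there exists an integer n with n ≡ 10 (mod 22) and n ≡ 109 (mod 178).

No, no such integer exists.

Reduce both congruences modulo 2, which divides 22 and 178: they say n ≡ 10 (mod 2) and n ≡ 109 (mod 2).
But 10 mod 2 = 0 while 109 mod 2 = 1, a contradiction.
Therefore no such n exists.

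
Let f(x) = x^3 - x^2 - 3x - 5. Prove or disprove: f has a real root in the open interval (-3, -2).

f has no root in that interval.

f(-3) = -32 and f(-2) = -11, both negative, so a sign-change argument is unavailable; we show f keeps this sign on the whole interval.
Substitute x = -2 − u, where 0 < u < 1 on the interval. Expanding, f(-2 − u) = -u^3 - 7u^2 - 13u - 11.
The nonzero coefficients here are all negative, so for u > 0 every term is negative (or zero), and the constant term -11 is strictly negative.
So f is strictly negative on (-3, -2); no root exists in the interval.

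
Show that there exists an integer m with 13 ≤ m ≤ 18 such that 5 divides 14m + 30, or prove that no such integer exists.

At m = 15 we get 14·15 + 30 = 240, and 240 = 5·48.

m = 15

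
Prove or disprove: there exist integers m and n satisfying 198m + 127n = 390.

m = 52, n = -78

Since gcd(198, 127) = 1, every integer is an integer combination of 198 and 127.
Euclidean algorithm: 198 = 1·127 + 71, 127 = 1·71 + 56, 71 = 1·56 + 15, 56 = 3·15 + 11, 15 = 1·11 + 4, 11 = 2·4 + 3, 4 = 1·3 + 1, 3 = 3·1 + 0.
Back-substituting, 1 = 4 − 1·3 = 4 − (11 − 2·4) = −11 + 3·4 = −11 + 3·(15 − 1·11) = 3·15 − 4·11 = 3·15 − 4·(56 − 3·15) = −4·56 + 15·15 = −4·56 + 15·(71 − 1·56) = 15·71 − 19·56 = 15·71 − 19·(127 − 1·71) = −19·127 + 34·71 = −19·127 + 34·(198 − 1·127) = 34·198 − 53·127; that is, 198·34 + 127·(-53) = 1.
Multiplying through by 390: m = 34·390 = 13260, n = (-53)·390 = -20670 is a solution.
Shifting by a multiple of (127, −198) keeps it a solution: m = 13260 − 104·127 = 52, n = -20670 + 104·198 = -78.
Check: 198·52 + 127·(-78) = 10296 − 9906 = 390. ✓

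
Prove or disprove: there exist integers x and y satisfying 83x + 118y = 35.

x = 117, y = -82

Since gcd(83, 118) = 1, every integer is an integer combination of 83 and 118.
Run the Euclidean algorithm on 118 and 83: 118 = 1·83 + 35, 83 = 2·35 + 13, 35 = 2·13 + 9, 13 = 1·9 + 4, 9 = 2·4 + 1, 4 = 4·1 + 0.
Working back up the chain: 1 = 9 − 2·4 = 9 − 2·(13 − 1·9) = −2·13 + 3·9 = −2·13 + 3·(35 − 2·13) = 3·35 − 8·13 = 3·35 − 8·(83 − 2·35) = −8·83 + 19·35 = −8·83 + 19·(118 − 1·83) = 19·118 − 27·83. So 83·(-27) + 118·19 = 1.
Multiplying through by 35: x = (-27)·35 = -945, y = 19·35 = 665 is a solution.
Shifting by a multiple of (118, −83) keeps it a solution: x = -945 + 9·118 = 117, y = 665 − 9·83 = -82.
Indeed 83·117 + 118·(-82) = 9711 − 9676 = 35.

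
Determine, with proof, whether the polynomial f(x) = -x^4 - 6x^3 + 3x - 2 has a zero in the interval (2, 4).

No such root exists.

f(2) = -60 and f(4) = -630, both negative, so a sign-change argument is unavailable; we show f keeps this sign on the whole interval.
Substitute x = 2 + u, where 0 < u < 2 on the interval. Expanding, f(2 + u) = -u^4 - 14u^3 - 60u^2 - 101u - 60.
The nonzero coefficients here are all negative, so for u > 0 every term is negative (or zero), and the constant term -60 is strictly negative.
Therefore f(x) < 0 throughout (2, 4), and f has no zero there.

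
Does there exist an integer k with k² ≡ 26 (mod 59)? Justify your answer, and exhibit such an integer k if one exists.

k = 12

k = 12 works: 12² = 144, and 144 − 26 = 118 = 2·59.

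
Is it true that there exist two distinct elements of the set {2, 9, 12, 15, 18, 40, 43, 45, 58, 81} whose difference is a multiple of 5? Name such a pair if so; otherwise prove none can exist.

2 mod 5 = 2 and 12 mod 5 = 2, so 12 − 2 = 10 = 2·5.

2 and 12 are such a pair.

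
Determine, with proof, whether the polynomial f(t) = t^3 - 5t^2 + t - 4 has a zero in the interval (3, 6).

Such a root exists.

f(3) = -19 and f(6) = 38, which have opposite signs.
As a polynomial, f is continuous on every closed interval.
By the Intermediate Value Theorem, f takes the value 0 somewhere in the open interval.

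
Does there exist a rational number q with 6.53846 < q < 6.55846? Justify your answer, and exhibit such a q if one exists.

q = 59/9

Look for a denominator N such that an integer falls strictly between N·6.53846 and N·6.55846. N = 9 works: 9·6.53846 = 58.84614 < 59 < 59.02614 = 9·6.55846.
Hence 59/9 is a rational number with 6.53846 < 59/9 < 6.55846.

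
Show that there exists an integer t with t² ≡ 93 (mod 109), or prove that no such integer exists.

t = 86 works: 86² = 7396, and 7396 − 93 = 7303 = 67·109.

t = 86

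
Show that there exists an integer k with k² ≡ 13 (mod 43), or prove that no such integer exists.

k = 23

Take k = 23. Then 23² = 529 = 12·43 + 13, so 23² ≡ 13 (mod 43).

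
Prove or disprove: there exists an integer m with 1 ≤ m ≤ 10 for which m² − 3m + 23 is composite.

m = 5

At m = 5: 5² − 3·5 + 23 = 33 = 3·11, which is composite.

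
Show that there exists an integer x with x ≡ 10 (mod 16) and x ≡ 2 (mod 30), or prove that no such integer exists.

The moduli are not coprime: gcd(16, 30) = 2. Compatibility requires 2 ∣ (2 − 10) = -8, which holds, so solutions exist.
List candidates x ≡ 10 (mod 16): 10, 26, 42, 58, 74, 90, 106, 122. Modulo 30 these are 10, 26, 12, 28, 14, 0, 16, 2; 122 gives 2 as required.
Indeed 122 ≡ 10 (mod 16) and 122 ≡ 2 (mod 30).

x = 122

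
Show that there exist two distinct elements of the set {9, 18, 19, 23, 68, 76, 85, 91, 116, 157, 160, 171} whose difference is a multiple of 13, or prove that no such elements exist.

Residues mod 13: 9↦9, 18↦5, 19↦6, 23↦10, 68↦3, 76↦11, 85↦7, 91↦0, 116↦12, 157↦1, 160↦4, 171↦2.
No residue repeats among the 12 elements, so no pair has difference ≡ 0 (mod 13).

No, no such pair exists.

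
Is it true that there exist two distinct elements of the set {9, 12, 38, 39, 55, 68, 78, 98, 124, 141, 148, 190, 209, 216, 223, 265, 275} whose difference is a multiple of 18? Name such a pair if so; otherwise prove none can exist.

No, no such pair exists.

Reduce each element modulo 18: 9↦9, 12↦12, 38↦2, 39↦3, 55↦1, 68↦14, 78↦6, 98↦8, 124↦16, 141↦15, 148↦4, 190↦10, 209↦11, 216↦0, 223↦7, 265↦13, 275↦5.
No residue repeats among the 17 elements, so no pair has difference ≡ 0 (mod 18).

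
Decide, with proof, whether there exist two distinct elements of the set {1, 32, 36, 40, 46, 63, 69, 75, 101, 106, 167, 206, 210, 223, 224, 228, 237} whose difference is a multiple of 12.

32 and 224 are such a pair.

32 mod 12 = 8 and 224 mod 12 = 8, so 224 − 32 = 192 = 16·12.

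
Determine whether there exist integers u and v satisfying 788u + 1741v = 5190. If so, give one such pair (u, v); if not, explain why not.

u = 1045, v = -470

Since gcd(788, 1741) = 1, every integer is an integer combination of 788 and 1741.
Euclidean algorithm: 1741 = 2·788 + 165, 788 = 4·165 + 128, 165 = 1·128 + 37, 128 = 3·37 + 17, 37 = 2·17 + 3, 17 = 5·3 + 2, 3 = 1·2 + 1, 2 = 2·1 + 0.
Unwinding: 1 = 3 − 1·2 = 3 − (17 − 5·3) = −17 + 6·3 = −17 + 6·(37 − 2·17) = 6·37 − 13·17 = 6·37 − 13·(128 − 3·37) = −13·128 + 45·37 = −13·128 + 45·(165 − 1·128) = 45·165 − 58·128 = 45·165 − 58·(788 − 4·165) = −58·788 + 277·165 = −58·788 + 277·(1741 − 2·788) = 277·1741 − 612·788, i.e. 788·(-612) + 1741·277 = 1.
Scaling by 5190 gives the particular solution (u, v) = (-3176280, 1437630).
Shifting by a multiple of (1741, −788) keeps it a solution: u = -3176280 + 1825·1741 = 1045, v = 1437630 − 1825·788 = -470.
Check: 788·1045 + 1741·(-470) = 823460 − 818270 = 5190. ✓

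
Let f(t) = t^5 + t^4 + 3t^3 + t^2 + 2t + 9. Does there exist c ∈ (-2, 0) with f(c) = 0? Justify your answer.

f(-2) = -31 and f(0) = 9, which have opposite signs.
f is continuous everywhere (it is a polynomial), in particular on [-2, 0].
By the Intermediate Value Theorem, f takes the value 0 somewhere in the open interval.

Yes, f has a root in the interval.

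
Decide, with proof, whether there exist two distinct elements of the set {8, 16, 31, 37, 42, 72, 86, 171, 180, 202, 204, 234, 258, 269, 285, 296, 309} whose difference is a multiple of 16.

Yes: 8 and 72.

Both 8 and 72 leave remainder 8 on division by 16; their difference 64 = 4·16 is a multiple of 16.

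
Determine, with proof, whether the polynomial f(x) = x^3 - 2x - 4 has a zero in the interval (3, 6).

The endpoint values f(3) = 17 and f(6) = 200 are both positive. Claim: f(x) > 0 for every x in (3, 6).
Substitute x = 3 + u, where 0 < u < 3 on the interval. Expanding, f(3 + u) = u^3 + 9u^2 + 25u + 17.
All 4 nonzero coefficients of this polynomial in u are positive; hence for u > 0 the value is a sum of positive terms (the constant 17 among them).
So f is strictly positive on (3, 6); no root exists in the interval.

No.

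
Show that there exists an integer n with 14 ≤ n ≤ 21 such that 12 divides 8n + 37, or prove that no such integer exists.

For n = 14, 15, …, 21 the values of 8n + 37 modulo 12 are 5, 1, 9, 5, 1, 9, 5, 1 respectively.
The residue 0 does not occur, so no n in [14, 21] makes 8n + 37 a multiple of 12.

There is no such integer n in that range.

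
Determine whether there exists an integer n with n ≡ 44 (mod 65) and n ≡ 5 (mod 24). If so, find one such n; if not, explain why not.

Since 65 and 24 share no common factor, CRT says the pair of congruences has a solution (unique mod 1560).
Write n = 44 + 65t and require 44 + 65t ≡ 5 (mod 24), i.e. 65t ≡ 9 (mod 24).
65 ≡ 17 (mod 24), so this reads 17t ≡ 9 (mod 24). Since 17·17 = 289 = 12·24 + 1, the inverse of 17 mod 24 is 17.
Therefore t ≡ 17·9 = 153 ≡ 9 (mod 24).
With t = 9: n = 44 + 65·9 = 629.
Indeed 629 ≡ 44 (mod 65) and 629 ≡ 5 (mod 24).

n = 629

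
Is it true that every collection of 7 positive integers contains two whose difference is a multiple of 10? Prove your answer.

Try 7 consecutive integers, 26, 27, …, 32. Their remainders mod 10 are 6, 7, 8, 9, 0, 1, 2 — pairwise different, as any 7 ≤ 10 consecutive integers have distinct residues.
Any two of them differ by at most 6 < 10 and by at least 1, so no difference is a multiple of 10.

No; for instance {26, 27, 28, 29, 30, 31, 32} is a counterexample.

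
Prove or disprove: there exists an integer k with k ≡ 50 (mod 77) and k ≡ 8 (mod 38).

k = 2668

The moduli 77 and 38 are coprime, so by the Chinese Remainder Theorem a unique solution modulo 2926 exists.
Write k = 50 + 77t and require 50 + 77t ≡ 8 (mod 38), i.e. 77t ≡ 34 (mod 38).
77 ≡ 1 (mod 38), so this reads 1t ≡ 34 (mod 38). So t ≡ 34 (mod 38).
With t = 34: k = 50 + 77·34 = 2668.
Check: 2668 mod 77 = 50, 2668 mod 38 = 8. ✓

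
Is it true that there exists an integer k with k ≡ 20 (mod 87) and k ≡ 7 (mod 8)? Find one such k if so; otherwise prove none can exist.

gcd(87, 8) = 1, so the Chinese Remainder Theorem guarantees exactly one residue class mod 696 satisfying both.
Write k = 20 + 87t and require 20 + 87t ≡ 7 (mod 8), i.e. 87t ≡ 3 (mod 8).
87 ≡ 7 (mod 8), so this reads 7t ≡ 3 (mod 8). Note 7·7 = 49 ≡ 1 (mod 8) (as 49 − 1 = 6·8), so 7⁻¹ ≡ 7.
Multiplying by 7: t ≡ 7·3 = 21 ≡ 5 (mod 8).
Taking t = 5 gives k = 20 + 87·5 = 455.
Check: 455 mod 87 = 20, 455 mod 8 = 7. ✓

k = 455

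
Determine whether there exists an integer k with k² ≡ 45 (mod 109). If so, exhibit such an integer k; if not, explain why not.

k = 63

Take k = 63. Then 63² = 3969 = 36·109 + 45, so 63² ≡ 45 (mod 109).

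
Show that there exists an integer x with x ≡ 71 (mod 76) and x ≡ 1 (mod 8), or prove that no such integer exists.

Reduce both congruences modulo 4, which divides 76 and 8: they say x ≡ 71 (mod 4) and x ≡ 1 (mod 4).
These are incompatible: 71 − 1 = 70 is not divisible by 4.
So no integer satisfies both congruences.

There is no such integer.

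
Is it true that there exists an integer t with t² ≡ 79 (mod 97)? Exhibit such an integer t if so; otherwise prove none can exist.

t = 51

t = 51 works: 51² = 2601, and 2601 − 79 = 2522 = 26·97.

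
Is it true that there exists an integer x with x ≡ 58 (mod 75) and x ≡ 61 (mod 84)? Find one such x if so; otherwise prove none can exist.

x = 733

Here gcd(75, 84) = 3, and both 58 and 61 leave remainder 1 mod 3, so the system is consistent.
Write x = 58 + 75t. Then 75t ≡ 61 − 58 ≡ 3 (mod 84); dividing through by 3 gives 25t ≡ 1 (mod 28).
Note 25·9 = 225 ≡ 1 (mod 28) (as 225 − 1 = 8·28), so 25⁻¹ ≡ 9.
Therefore t ≡ 9·1 = 9 (mod 28).
Then x = 58 + 75·9 = 733.
Check: 733 mod 75 = 58, 733 mod 84 = 61. ✓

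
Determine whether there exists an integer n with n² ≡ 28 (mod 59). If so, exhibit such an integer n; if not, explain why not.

Take n = 38. Then 38² = 1444 = 24·59 + 28, so 38² ≡ 28 (mod 59).

n = 38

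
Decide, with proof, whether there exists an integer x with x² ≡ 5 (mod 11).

Take x = 7. Then 7² = 49 = 4·11 + 5, so 7² ≡ 5 (mod 11).

x = 7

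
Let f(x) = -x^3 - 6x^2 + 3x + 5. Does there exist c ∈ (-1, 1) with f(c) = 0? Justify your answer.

Yes, f has a root in the interval.

f(-1) = -3 and f(1) = 1, which have opposite signs.
f is continuous everywhere (it is a polynomial), in particular on [-1, 1].
By the Intermediate Value Theorem f must vanish at some point of (-1, 1).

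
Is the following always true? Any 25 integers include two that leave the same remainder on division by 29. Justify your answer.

Take the 25 consecutive integers 54, 55, …, 78: their residues mod 29 are all distinct because 25 ≤ 29.
So no two of them leave the same remainder on division by 29; the claim fails for this set.

No; for instance {54, 55, 56, 57, 58, 59, 60, 61, 62, 63, 64, 65, 66, 67, 68, 69, 70, 71, 72, 73, 74, 75, 76, 77, 78} is a counterexample.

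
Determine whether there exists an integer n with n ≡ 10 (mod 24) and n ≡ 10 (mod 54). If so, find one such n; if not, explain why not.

n = 10

The moduli are not coprime: gcd(24, 54) = 6. Compatibility requires 6 ∣ (10 − 10) = 0, which holds, so solutions exist.
The smallest candidate n = 10 works directly: 10 ≡ 10 (mod 54).
Check: 10 mod 24 = 10, 10 mod 54 = 10. ✓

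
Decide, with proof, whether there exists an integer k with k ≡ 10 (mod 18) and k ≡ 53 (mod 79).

The moduli 18 and 79 are coprime, so by the Chinese Remainder Theorem a unique solution modulo 1422 exists.
Write k = 10 + 18t and require 10 + 18t ≡ 53 (mod 79), i.e. 18t ≡ 43 (mod 79).
Since 18·22 = 396 = 5·79 + 1, the inverse of 18 mod 79 is 22.
Therefore t ≡ 22·43 = 946 ≡ 77 (mod 79).
With t = 77: k = 10 + 18·77 = 1396.
Verify: 1396 = 77·18 + 10 and 1396 = 17·79 + 53. ✓

k = 1396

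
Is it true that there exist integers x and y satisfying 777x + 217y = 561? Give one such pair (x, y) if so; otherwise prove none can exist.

There are no such integers.

Any value of 777x + 217y is a multiple of gcd(777, 217) = 7.
But 561 = 7·80 + 1, so 7 ∤ 561.
Therefore 777x + 217y = 561 has no solution in integers.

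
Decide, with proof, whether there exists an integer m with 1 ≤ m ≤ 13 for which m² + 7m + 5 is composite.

At m = 10: 10² + 7·10 + 5 = 175 = 5·35, which is composite.

m = 10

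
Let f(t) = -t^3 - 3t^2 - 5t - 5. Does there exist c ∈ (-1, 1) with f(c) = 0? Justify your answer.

f has no root in that interval.

f(-1) = -2 and f(1) = -14, both negative.
The derivative f'(t) = -3t^2 - 6t - 5 is a quadratic with discriminant (-6)² − 4·(-3)·(-5) = -24 < 0; it never vanishes, so it is always negative (sign of the leading coefficient).
So f is strictly decreasing; between -1 and 1 its values lie between f(-1) = -2 and f(1) = -14, all negative. Therefore f has no root in (-1, 1).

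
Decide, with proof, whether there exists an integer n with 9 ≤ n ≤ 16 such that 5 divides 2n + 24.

Scanning upward from n = 9 gives 42, 44, 46, 48, none divisible by 5. n = 13 works, since 2·13 + 24 = 50 = 10·5.

n = 13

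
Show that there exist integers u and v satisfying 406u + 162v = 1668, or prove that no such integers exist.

u = 48, v = -110

Every value of 406u + 162v is a multiple of gcd(406, 162) = 2; since 2 ∣ 1668, solutions exist.
Dividing through by 2 reduces the equation to 203u + 81v = 834.
Run the Euclidean algorithm on 203 and 81: 203 = 2·81 + 41, 81 = 1·41 + 40, 41 = 1·40 + 1, 40 = 40·1 + 0.
Back-substituting, 1 = 41 − 1·40 = 41 − (81 − 1·41) = −81 + 2·41 = −81 + 2·(203 − 2·81) = 2·203 − 5·81; that is, 203·2 + 81·(-5) = 1.
Multiplying through by 834: u = 2·834 = 1668, v = (-5)·834 = -4170 is a solution.
Subtracting 20·81 from u and adding 20·203 to v gives the tidier solution (48, -110).
Indeed 406·48 + 162·(-110) = 19488 − 17820 = 1668.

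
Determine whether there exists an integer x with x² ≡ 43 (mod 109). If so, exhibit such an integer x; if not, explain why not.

x = 32

Take x = 32. Then 32² = 1024 = 9·109 + 43, so 32² ≡ 43 (mod 109).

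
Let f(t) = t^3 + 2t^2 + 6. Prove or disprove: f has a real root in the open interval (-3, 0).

f(-3) = -3 and f(0) = 6, which have opposite signs.
f is continuous everywhere (it is a polynomial), in particular on [-3, 0].
By the Intermediate Value Theorem f must vanish at some point of (-3, 0).

Yes, f has a root in the interval.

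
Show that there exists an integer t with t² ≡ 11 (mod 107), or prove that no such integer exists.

t = 15

Take t = 15. Then 15² = 225 = 2·107 + 11, so 15² ≡ 11 (mod 107).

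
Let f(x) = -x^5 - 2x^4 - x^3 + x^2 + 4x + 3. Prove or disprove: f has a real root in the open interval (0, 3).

f(0) = 3 and f(3) = -408, which have opposite signs.
As a polynomial, f is continuous on every closed interval.
By the Intermediate Value Theorem, f takes the value 0 somewhere in the open interval.

Such a root exists.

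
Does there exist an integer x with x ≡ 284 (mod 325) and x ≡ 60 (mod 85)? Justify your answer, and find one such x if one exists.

No, no such integer exists.

Reduce both congruences modulo 5, which divides 325 and 85: they say x ≡ 284 (mod 5) and x ≡ 60 (mod 5).
But 284 mod 5 = 4 while 60 mod 5 = 0, a contradiction.
Therefore no such x exists.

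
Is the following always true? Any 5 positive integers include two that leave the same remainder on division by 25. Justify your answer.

Consider the 5 integers 90, 91, …, 94. They lie in distinct residue classes modulo 25, since 5 ≤ 25.
Hence this collection has no pair with equal remainders mod 25, disproving the claim.

No; for instance {90, 91, 92, 93, 94} is a counterexample.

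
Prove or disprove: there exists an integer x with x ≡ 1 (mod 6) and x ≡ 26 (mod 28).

There is no such integer.

Both moduli are multiples of 2 = gcd(6, 28), so any solution would satisfy x ≡ 1 and x ≡ 26 modulo 2 simultaneously.
However 1 ≡ 1 and 26 ≡ 0 (mod 2), and 1 ≠ 0.
Therefore no such x exists.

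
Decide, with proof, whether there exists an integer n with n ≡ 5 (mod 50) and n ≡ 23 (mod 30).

No such integer exists.

gcd(50, 30) = 10. If n ≡ 5 (mod 50) and n ≡ 23 (mod 30), then n ≡ 5 (mod 10) and n ≡ 23 (mod 10).
However 5 ≡ 5 and 23 ≡ 3 (mod 10), and 5 ≠ 3.
Hence the system has no solution.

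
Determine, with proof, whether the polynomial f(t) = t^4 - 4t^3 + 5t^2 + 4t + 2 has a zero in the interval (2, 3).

The endpoint values f(2) = 14 and f(3) = 32 are both positive. Claim: f(t) > 0 for every t in (2, 3).
Shift to the endpoint 2: with t = 2 + u (0 < u < 1), one computes f(2 + u) = u^4 + 4u^3 + 5u^2 + 8u + 14.
All 5 nonzero coefficients of this polynomial in u are positive; hence for u > 0 the value is a sum of positive terms (the constant 14 among them).
Therefore f(t) > 0 throughout (2, 3), and f has no zero there.

No such root exists.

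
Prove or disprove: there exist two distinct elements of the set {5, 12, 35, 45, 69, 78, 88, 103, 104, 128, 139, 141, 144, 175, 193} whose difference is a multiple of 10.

Reduce each element mod 10: 5↦5, 12↦2, 35↦5, 45↦5, 69↦9, 78↦8, 88↦8, 103↦3, 104↦4, 128↦8, 139↦9, 141↦1, 144↦4, 175↦5, 193↦3. The residue 5 repeats (at 5 and 35), and 35 − 5 = 30 = 3·10.

5 and 35 are such a pair.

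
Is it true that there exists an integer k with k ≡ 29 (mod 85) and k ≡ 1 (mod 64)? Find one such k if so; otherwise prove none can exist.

k = 1729

Since 85 and 64 share no common factor, CRT says the pair of congruences has a solution (unique mod 5440).
Write k = 29 + 85t and require 29 + 85t ≡ 1 (mod 64), i.e. 85t ≡ 36 (mod 64).
85 ≡ 21 (mod 64), so this reads 21t ≡ 36 (mod 64). Invert 21 mod 64 by the Euclidean algorithm: 64 = 3·21 + 1, 21 = 21·1 + 0; back-substituting, 1 = 64 − 3·21. Hence 21·(-3) ≡ 1, so 21⁻¹ ≡ -3 ≡ 61 (mod 64).
Multiplying by 61: t ≡ 61·36 = 2196 ≡ 20 (mod 64).
With t = 20: k = 29 + 85·20 = 1729.
Check: 1729 mod 85 = 29, 1729 mod 64 = 1. ✓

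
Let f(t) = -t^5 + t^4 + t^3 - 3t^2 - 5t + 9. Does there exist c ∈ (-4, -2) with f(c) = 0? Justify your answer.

The endpoint values f(-4) = 1197 and f(-2) = 47 are both positive. Claim: f(t) > 0 for every t in (-4, -2).
Substitute t = -2 − u, where 0 < u < 2 on the interval. Expanding, f(-2 − u) = u^5 + 11u^4 + 47u^3 + 95u^2 + 93u + 47.
All 6 nonzero coefficients of this polynomial in u are positive; hence for u > 0 the value is a sum of positive terms (the constant 47 among them).
So f is strictly positive on (-4, -2); no root exists in the interval.

No.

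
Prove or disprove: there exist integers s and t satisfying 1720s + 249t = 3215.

s = 185, t = -1265

1720 and 249 are coprime, so 1720s + 249t ranges over all of ℤ.
Dividing repeatedly: 1720 = 6·249 + 226, 249 = 1·226 + 23, 226 = 9·23 + 19, 23 = 1·19 + 4, 19 = 4·4 + 3, 4 = 1·3 + 1, 3 = 3·1 + 0.
Back-substituting, 1 = 4 − 1·3 = 4 − (19 − 4·4) = −19 + 5·4 = −19 + 5·(23 − 1·19) = 5·23 − 6·19 = 5·23 − 6·(226 − 9·23) = −6·226 + 59·23 = −6·226 + 59·(249 − 1·226) = 59·249 − 65·226 = 59·249 − 65·(1720 − 6·249) = −65·1720 + 449·249; that is, 1720·(-65) + 249·449 = 1.
Times 3215: 1720·(-208975) + 249·1443535 = 3215, so (-208975, 1443535) solves it.
Shifting by a multiple of (249, −1720) keeps it a solution: s = -208975 + 840·249 = 185, t = 1443535 − 840·1720 = -1265.
Indeed 1720·185 + 249·(-1265) = 318200 − 314985 = 3215.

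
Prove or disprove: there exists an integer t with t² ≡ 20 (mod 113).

There is no such integer.

Apply Euler's criterion with the prime 113: 20 is a quadratic residue iff 20^56 ≡ 1 (mod 113), and a non-residue iff it is ≡ −1.
Squaring successively (mod 113): 20^2 = 400 ≡ 61; 20^4 ≡ 61² = 3721 ≡ 105; 20^8 ≡ 105² = 11025 ≡ 64; 20^16 ≡ 64² = 4096 ≡ 28; 20^32 ≡ 28² = 784 ≡ 106.
Since 56 = 32 + 16 + 8, 20^56 ≡ 106 · 28 · 64; multiplying out mod 113: 106·28 = 2968 ≡ 30, then 30·64 = 1920 ≡ 112. Thus 20^56 ≡ 112 ≡ −1 (mod 113).
By Euler's criterion 20 is a quadratic non-residue mod 113: no t satisfies t² ≡ 20 (mod 113).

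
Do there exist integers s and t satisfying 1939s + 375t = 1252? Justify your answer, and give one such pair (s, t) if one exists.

1939 and 375 are coprime, so 1939s + 375t ranges over all of ℤ.
Euclidean algorithm: 1939 = 5·375 + 64, 375 = 5·64 + 55, 64 = 1·55 + 9, 55 = 6·9 + 1, 9 = 9·1 + 0.
Working back up the chain: 1 = 55 − 6·9 = 55 − 6·(64 − 1·55) = −6·64 + 7·55 = −6·64 + 7·(375 − 5·64) = 7·375 − 41·64 = 7·375 − 41·(1939 − 5·375) = −41·1939 + 212·375. So 1939·(-41) + 375·212 = 1.
Multiplying through by 1252: s = (-41)·1252 = -51332, t = 212·1252 = 265424 is a solution.
Adding 137·375 to s and subtracting 137·1939 from t gives the tidier solution (43, -219).
Indeed 1939·43 + 375·(-219) = 83377 − 82125 = 1252.

s = 43, t = -219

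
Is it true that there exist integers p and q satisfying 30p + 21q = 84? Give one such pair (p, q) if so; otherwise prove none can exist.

p = 0, q = 4

Since gcd(30, 21) = 3 and 84 = 3·28, Bézout's identity guarantees a solution.
Dividing through by 3 reduces the equation to 10p + 7q = 28.
Dividing repeatedly: 10 = 1·7 + 3, 7 = 2·3 + 1, 3 = 3·1 + 0.
Unwinding: 1 = 7 − 2·3 = 7 − 2·(10 − 1·7) = −2·10 + 3·7, i.e. 10·(-2) + 7·3 = 1.
Times 28: 10·(-56) + 7·84 = 28, so (-56, 84) solves it.
Adding 8·7 to p and subtracting 8·10 from q gives the tidier solution (0, 4).
Indeed 30·0 + 21·4 = 0 + 84 = 84.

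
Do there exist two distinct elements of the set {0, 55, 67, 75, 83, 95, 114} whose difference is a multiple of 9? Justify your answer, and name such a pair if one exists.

There is no such pair.

Reduce each element modulo 9: 0↦0, 55↦1, 67↦4, 75↦3, 83↦2, 95↦5, 114↦6.
These 7 residues are pairwise different, hence no difference of two elements is divisible by 9.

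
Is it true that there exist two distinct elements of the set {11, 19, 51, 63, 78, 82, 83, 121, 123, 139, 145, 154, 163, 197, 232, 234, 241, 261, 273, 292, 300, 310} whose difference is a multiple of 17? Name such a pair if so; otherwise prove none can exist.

The pair (11, 232) works.

Both 11 and 232 leave remainder 11 on division by 17; their difference 221 = 13·17 is a multiple of 17.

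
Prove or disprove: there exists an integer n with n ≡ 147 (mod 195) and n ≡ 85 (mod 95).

Reduce both congruences modulo 5, which divides 195 and 95: they say n ≡ 147 (mod 5) and n ≡ 85 (mod 5).
However 147 ≡ 2 and 85 ≡ 0 (mod 5), and 2 ≠ 0.
Therefore no such n exists.

No, no such integer exists.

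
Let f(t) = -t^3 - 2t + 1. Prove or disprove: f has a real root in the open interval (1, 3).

No.

f(1) = -2 and f(3) = -32, both negative.
The derivative f'(t) = -3t^2 - 2 is a quadratic with discriminant 0² − 4·(-3)·(-2) = -24 < 0; it never vanishes, so it is always negative (sign of the leading coefficient).
Hence f is strictly decreasing on ℝ, and in particular on [1, 3]. A strictly monotone function with same-sign endpoint values stays negative on the whole interval, so f has no zero in (1, 3).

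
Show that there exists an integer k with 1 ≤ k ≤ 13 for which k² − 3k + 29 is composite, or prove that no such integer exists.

k = 11

At k = 11: 11² − 3·11 + 29 = 117 = 3·39, which is composite.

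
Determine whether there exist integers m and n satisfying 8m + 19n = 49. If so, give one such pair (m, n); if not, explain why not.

8 and 19 are coprime, so 8m + 19n ranges over all of ℤ.
Euclidean algorithm: 19 = 2·8 + 3, 8 = 2·3 + 2, 3 = 1·2 + 1, 2 = 2·1 + 0.
Back-substituting, 1 = 3 − 1·2 = 3 − (8 − 2·3) = −8 + 3·3 = −8 + 3·(19 − 2·8) = 3·19 − 7·8; that is, 8·(-7) + 19·3 = 1.
Multiplying through by 49: m = (-7)·49 = -343, n = 3·49 = 147 is a solution.
Shifting by a multiple of (19, −8) keeps it a solution: m = -343 + 19·19 = 18, n = 147 − 19·8 = -5.
Check: 8·18 + 19·(-5) = 144 − 95 = 49. ✓

m = 18, n = -5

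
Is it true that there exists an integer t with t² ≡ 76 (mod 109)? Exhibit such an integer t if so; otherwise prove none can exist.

No, no such integer exists.

Apply Euler's criterion with the prime 109: 76 is a quadratic residue iff 76^54 ≡ 1 (mod 109), and a non-residue iff it is ≡ −1.
Squaring successively (mod 109): 76^2 = 5776 ≡ 108; 76^4 ≡ 108² = 11664 ≡ 1; 76^8 ≡ 1² = 1 ≡ 1; 76^16 ≡ 1² = 1 ≡ 1; 76^32 ≡ 1² = 1 ≡ 1.
Since 54 = 32 + 16 + 4 + 2, 76^54 ≡ 1 · 1 · 1 · 108; multiplying out mod 109: 1·1 = 1 ≡ 1, then 1·1 = 1 ≡ 1, then 1·108 = 108 ≡ 108. Thus 76^54 ≡ 108 ≡ −1 (mod 109).
By Euler's criterion 76 is a quadratic non-residue mod 109: no t satisfies t² ≡ 76 (mod 109).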